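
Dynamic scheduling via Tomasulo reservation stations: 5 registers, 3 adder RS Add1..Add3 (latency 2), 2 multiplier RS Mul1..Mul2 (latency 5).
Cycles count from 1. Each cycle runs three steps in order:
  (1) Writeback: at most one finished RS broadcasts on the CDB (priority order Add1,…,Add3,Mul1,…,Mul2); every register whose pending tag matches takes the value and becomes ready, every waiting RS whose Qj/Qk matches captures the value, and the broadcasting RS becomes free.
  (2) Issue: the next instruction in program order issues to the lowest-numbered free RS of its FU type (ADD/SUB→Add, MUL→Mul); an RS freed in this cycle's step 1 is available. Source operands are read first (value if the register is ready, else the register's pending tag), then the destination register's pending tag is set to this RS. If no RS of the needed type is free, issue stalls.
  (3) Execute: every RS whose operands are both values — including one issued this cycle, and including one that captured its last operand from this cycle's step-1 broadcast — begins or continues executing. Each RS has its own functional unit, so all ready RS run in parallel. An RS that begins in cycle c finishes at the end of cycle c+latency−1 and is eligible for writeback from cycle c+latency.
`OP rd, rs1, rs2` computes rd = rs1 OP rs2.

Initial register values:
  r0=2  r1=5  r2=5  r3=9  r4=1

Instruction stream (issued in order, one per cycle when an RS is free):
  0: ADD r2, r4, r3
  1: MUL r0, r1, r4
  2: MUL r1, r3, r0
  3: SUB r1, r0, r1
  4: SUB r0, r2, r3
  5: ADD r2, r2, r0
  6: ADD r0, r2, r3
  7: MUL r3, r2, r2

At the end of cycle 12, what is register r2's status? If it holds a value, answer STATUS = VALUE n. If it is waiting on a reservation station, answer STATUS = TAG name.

c1: issue ADD r2<-Add1 | r0:2,r1:5,r2:Add1,r3:9,r4:1
c2: issue MUL r0<-Mul1 | r0:Mul1,r1:5,r2:Add1,r3:9,r4:1
c3: CDB Add1=10; issue MUL r1<-Mul2 | r0:Mul1,r1:Mul2,r2:10,r3:9,r4:1
c4: issue SUB r1<-Add1 | r0:Mul1,r1:Add1,r2:10,r3:9,r4:1
c5: issue SUB r0<-Add2 | r0:Add2,r1:Add1,r2:10,r3:9,r4:1
c6: issue ADD r2<-Add3 | r0:Add2,r1:Add1,r2:Add3,r3:9,r4:1
c7: CDB Add2=1; issue ADD r0<-Add2 | r0:Add2,r1:Add1,r2:Add3,r3:9,r4:1
c8: CDB Mul1=5; issue MUL r3<-Mul1 | r0:Add2,r1:Add1,r2:Add3,r3:Mul1,r4:1
c9: CDB Add3=11 | r0:Add2,r1:Add1,r2:11,r3:Mul1,r4:1
c10: - | r0:Add2,r1:Add1,r2:11,r3:Mul1,r4:1
c11: CDB Add2=20 | r0:20,r1:Add1,r2:11,r3:Mul1,r4:1
c12: - | r0:20,r1:Add1,r2:11,r3:Mul1,r4:1

STATUS = VALUE 11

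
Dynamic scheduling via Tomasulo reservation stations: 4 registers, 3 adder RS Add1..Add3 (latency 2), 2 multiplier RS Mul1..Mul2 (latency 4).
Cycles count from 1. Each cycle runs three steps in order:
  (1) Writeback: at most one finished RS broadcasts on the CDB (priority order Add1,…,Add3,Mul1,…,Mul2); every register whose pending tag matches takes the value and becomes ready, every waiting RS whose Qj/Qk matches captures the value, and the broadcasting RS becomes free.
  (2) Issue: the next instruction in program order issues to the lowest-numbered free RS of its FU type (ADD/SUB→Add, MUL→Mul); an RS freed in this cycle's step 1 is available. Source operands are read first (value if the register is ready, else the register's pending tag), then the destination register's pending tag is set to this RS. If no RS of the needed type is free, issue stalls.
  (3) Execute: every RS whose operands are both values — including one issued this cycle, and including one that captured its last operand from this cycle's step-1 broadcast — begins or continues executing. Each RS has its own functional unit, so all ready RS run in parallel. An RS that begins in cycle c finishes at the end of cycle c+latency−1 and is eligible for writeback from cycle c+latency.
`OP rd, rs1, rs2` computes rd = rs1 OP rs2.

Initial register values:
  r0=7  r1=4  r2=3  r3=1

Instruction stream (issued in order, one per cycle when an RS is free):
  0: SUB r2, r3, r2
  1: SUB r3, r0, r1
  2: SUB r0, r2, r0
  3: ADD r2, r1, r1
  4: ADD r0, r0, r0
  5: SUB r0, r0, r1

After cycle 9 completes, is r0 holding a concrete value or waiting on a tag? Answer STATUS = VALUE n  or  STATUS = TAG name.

c1: issue SUB r2<-Add1 | r0:7,r1:4,r2:Add1,r3:1
c2: issue SUB r3<-Add2 | r0:7,r1:4,r2:Add1,r3:Add2
c3: CDB Add1=-2; issue SUB r0<-Add1 | r0:Add1,r1:4,r2:-2,r3:Add2
c4: CDB Add2=3; issue ADD r2<-Add2 | r0:Add1,r1:4,r2:Add2,r3:3
c5: CDB Add1=-9; issue ADD r0<-Add1 | r0:Add1,r1:4,r2:Add2,r3:3
c6: CDB Add2=8; issue SUB r0<-Add2 | r0:Add2,r1:4,r2:8,r3:3
c7: CDB Add1=-18 | r0:Add2,r1:4,r2:8,r3:3
c8: - | r0:Add2,r1:4,r2:8,r3:3
c9: CDB Add2=-22 | r0:-22,r1:4,r2:8,r3:3

STATUS = VALUE -22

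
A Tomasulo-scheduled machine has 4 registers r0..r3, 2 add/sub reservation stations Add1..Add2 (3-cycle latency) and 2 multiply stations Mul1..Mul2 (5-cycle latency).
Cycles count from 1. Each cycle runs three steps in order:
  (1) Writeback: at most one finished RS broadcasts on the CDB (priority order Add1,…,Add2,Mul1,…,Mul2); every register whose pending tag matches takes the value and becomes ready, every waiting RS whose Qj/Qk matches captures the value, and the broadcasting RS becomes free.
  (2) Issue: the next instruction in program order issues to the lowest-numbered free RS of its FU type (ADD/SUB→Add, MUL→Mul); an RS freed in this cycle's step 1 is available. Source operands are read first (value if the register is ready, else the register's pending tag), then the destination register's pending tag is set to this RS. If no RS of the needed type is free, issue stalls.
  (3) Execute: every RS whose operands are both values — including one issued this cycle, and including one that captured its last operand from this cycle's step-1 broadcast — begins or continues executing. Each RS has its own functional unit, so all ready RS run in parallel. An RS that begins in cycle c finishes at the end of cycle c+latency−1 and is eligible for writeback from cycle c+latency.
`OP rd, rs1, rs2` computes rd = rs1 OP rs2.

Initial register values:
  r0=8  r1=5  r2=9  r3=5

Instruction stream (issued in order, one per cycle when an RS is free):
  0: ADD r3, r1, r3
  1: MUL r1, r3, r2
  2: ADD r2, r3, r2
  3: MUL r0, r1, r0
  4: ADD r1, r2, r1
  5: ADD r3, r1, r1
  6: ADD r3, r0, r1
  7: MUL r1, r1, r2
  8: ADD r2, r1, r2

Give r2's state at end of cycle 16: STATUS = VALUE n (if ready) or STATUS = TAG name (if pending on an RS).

cycle 1: issue ADD r3<-Add1 // r0:8,r1:5,r2:9,r3:Add1
cycle 2: issue MUL r1<-Mul1 // r0:8,r1:Mul1,r2:9,r3:Add1
cycle 3: issue ADD r2<-Add2 // r0:8,r1:Mul1,r2:Add2,r3:Add1
cycle 4: CDB Add1=10; issue MUL r0<-Mul2 // r0:Mul2,r1:Mul1,r2:Add2,r3:10
cycle 5: issue ADD r1<-Add1 // r0:Mul2,r1:Add1,r2:Add2,r3:10
cycle 6: stall // r0:Mul2,r1:Add1,r2:Add2,r3:10
cycle 7: CDB Add2=19; issue ADD r3<-Add2 // r0:Mul2,r1:Add1,r2:19,r3:Add2
cycle 8: stall // r0:Mul2,r1:Add1,r2:19,r3:Add2
cycle 9: CDB Mul1=90; stall // r0:Mul2,r1:Add1,r2:19,r3:Add2
cycle 10: stall // r0:Mul2,r1:Add1,r2:19,r3:Add2
cycle 11: stall // r0:Mul2,r1:Add1,r2:19,r3:Add2
cycle 12: CDB Add1=109; issue ADD r3<-Add1 // r0:Mul2,r1:109,r2:19,r3:Add1
cycle 13: issue MUL r1<-Mul1 // r0:Mul2,r1:Mul1,r2:19,r3:Add1
cycle 14: CDB Mul2=720; stall // r0:720,r1:Mul1,r2:19,r3:Add1
cycle 15: CDB Add2=218; issue ADD r2<-Add2 // r0:720,r1:Mul1,r2:Add2,r3:Add1
cycle 16: - // r0:720,r1:Mul1,r2:Add2,r3:Add1

STATUS = TAG Add2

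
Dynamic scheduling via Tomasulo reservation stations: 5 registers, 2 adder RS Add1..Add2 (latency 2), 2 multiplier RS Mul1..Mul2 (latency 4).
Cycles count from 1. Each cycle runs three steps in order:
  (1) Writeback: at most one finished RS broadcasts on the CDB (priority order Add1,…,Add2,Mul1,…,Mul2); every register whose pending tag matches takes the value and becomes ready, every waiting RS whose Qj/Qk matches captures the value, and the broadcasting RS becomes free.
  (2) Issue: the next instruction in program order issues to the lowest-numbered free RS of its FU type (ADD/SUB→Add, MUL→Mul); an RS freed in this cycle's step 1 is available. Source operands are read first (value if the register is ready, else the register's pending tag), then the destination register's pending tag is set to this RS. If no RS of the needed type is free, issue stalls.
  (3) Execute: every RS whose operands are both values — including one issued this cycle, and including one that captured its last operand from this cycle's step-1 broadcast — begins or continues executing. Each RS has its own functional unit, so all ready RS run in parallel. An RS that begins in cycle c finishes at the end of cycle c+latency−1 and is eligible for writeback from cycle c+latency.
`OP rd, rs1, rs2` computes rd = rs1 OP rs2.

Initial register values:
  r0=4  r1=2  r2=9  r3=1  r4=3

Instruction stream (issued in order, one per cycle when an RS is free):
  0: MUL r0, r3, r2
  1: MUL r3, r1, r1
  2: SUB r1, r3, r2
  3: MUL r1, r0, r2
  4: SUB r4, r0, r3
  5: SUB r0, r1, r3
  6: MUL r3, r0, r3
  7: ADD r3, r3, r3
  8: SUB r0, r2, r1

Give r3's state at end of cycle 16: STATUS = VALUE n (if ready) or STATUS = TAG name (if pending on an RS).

  c1: issue MUL r0<-Mul1  regs: r0:Mul1,r1:2,r2:9,r3:1,r4:3
  c2: issue MUL r3<-Mul2  regs: r0:Mul1,r1:2,r2:9,r3:Mul2,r4:3
  c3: issue SUB r1<-Add1  regs: r0:Mul1,r1:Add1,r2:9,r3:Mul2,r4:3
  c4: stall  regs: r0:Mul1,r1:Add1,r2:9,r3:Mul2,r4:3
  c5: CDB Mul1=9; issue MUL r1<-Mul1  regs: r0:9,r1:Mul1,r2:9,r3:Mul2,r4:3
  c6: CDB Mul2=4; issue SUB r4<-Add2  regs: r0:9,r1:Mul1,r2:9,r3:4,r4:Add2
  c7: stall  regs: r0:9,r1:Mul1,r2:9,r3:4,r4:Add2
  c8: CDB Add1=-5; issue SUB r0<-Add1  regs: r0:Add1,r1:Mul1,r2:9,r3:4,r4:Add2
  c9: CDB Add2=5; issue MUL r3<-Mul2  regs: r0:Add1,r1:Mul1,r2:9,r3:Mul2,r4:5
  c10: CDB Mul1=81; issue ADD r3<-Add2  regs: r0:Add1,r1:81,r2:9,r3:Add2,r4:5
  c11: stall  regs: r0:Add1,r1:81,r2:9,r3:Add2,r4:5
  c12: CDB Add1=77; issue SUB r0<-Add1  regs: r0:Add1,r1:81,r2:9,r3:Add2,r4:5
  c13: -  regs: r0:Add1,r1:81,r2:9,r3:Add2,r4:5
  c14: CDB Add1=-72  regs: r0:-72,r1:81,r2:9,r3:Add2,r4:5
  c15: -  regs: r0:-72,r1:81,r2:9,r3:Add2,r4:5
  c16: CDB Mul2=308  regs: r0:-72,r1:81,r2:9,r3:Add2,r4:5

STATUS = TAG Add2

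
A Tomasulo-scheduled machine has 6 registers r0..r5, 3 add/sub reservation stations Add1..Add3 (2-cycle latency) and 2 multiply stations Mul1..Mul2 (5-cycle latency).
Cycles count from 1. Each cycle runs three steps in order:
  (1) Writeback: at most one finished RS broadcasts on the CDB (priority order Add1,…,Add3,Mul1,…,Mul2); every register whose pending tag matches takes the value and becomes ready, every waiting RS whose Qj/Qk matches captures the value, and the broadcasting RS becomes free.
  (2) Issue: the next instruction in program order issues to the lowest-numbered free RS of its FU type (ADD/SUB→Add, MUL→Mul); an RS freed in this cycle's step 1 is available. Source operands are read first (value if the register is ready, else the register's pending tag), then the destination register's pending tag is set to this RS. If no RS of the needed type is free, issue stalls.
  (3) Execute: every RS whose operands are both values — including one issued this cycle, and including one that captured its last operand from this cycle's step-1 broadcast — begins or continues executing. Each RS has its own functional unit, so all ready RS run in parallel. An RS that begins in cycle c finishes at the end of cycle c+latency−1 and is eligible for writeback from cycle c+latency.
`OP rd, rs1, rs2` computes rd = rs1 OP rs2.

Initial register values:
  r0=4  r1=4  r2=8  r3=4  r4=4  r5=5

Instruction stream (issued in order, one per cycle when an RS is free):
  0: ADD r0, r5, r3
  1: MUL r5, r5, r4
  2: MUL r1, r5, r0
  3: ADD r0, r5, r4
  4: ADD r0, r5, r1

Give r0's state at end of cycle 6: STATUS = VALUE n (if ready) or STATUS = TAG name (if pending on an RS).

cycle 1: issue ADD r0<-Add1 // r0:Add1,r1:4,r2:8,r3:4,r4:4,r5:5
cycle 2: issue MUL r5<-Mul1 // r0:Add1,r1:4,r2:8,r3:4,r4:4,r5:Mul1
cycle 3: CDB Add1=9; issue MUL r1<-Mul2 // r0:9,r1:Mul2,r2:8,r3:4,r4:4,r5:Mul1
cycle 4: issue ADD r0<-Add1 // r0:Add1,r1:Mul2,r2:8,r3:4,r4:4,r5:Mul1
cycle 5: issue ADD r0<-Add2 // r0:Add2,r1:Mul2,r2:8,r3:4,r4:4,r5:Mul1
cycle 6: - // r0:Add2,r1:Mul2,r2:8,r3:4,r4:4,r5:Mul1

STATUS = TAG Add2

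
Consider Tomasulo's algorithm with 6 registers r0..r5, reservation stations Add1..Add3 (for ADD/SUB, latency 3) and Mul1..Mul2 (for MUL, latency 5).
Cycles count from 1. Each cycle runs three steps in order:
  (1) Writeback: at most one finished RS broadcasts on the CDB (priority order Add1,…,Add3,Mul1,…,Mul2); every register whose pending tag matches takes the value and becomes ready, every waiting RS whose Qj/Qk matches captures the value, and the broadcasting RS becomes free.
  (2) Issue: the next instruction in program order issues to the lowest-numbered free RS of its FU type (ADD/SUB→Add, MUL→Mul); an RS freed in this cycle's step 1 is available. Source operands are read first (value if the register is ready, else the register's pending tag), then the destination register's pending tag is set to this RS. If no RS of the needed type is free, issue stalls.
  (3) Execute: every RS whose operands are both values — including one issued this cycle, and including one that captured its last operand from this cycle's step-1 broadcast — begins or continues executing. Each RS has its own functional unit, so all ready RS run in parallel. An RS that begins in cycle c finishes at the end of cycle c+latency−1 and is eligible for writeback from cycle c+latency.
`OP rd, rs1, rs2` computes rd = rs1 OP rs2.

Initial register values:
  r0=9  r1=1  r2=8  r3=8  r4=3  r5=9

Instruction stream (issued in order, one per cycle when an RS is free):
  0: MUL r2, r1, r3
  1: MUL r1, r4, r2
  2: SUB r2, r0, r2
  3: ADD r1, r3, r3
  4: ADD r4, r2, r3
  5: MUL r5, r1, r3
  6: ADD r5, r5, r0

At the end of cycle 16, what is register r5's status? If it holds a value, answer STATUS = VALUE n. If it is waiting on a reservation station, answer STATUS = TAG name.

cycle 1: issue MUL r2<-Mul1 // r0:9,r1:1,r2:Mul1,r3:8,r4:3,r5:9
cycle 2: issue MUL r1<-Mul2 // r0:9,r1:Mul2,r2:Mul1,r3:8,r4:3,r5:9
cycle 3: issue SUB r2<-Add1 // r0:9,r1:Mul2,r2:Add1,r3:8,r4:3,r5:9
cycle 4: issue ADD r1<-Add2 // r0:9,r1:Add2,r2:Add1,r3:8,r4:3,r5:9
cycle 5: issue ADD r4<-Add3 // r0:9,r1:Add2,r2:Add1,r3:8,r4:Add3,r5:9
cycle 6: CDB Mul1=8; issue MUL r5<-Mul1 // r0:9,r1:Add2,r2:Add1,r3:8,r4:Add3,r5:Mul1
cycle 7: CDB Add2=16; issue ADD r5<-Add2 // r0:9,r1:16,r2:Add1,r3:8,r4:Add3,r5:Add2
cycle 8: - // r0:9,r1:16,r2:Add1,r3:8,r4:Add3,r5:Add2
cycle 9: CDB Add1=1 // r0:9,r1:16,r2:1,r3:8,r4:Add3,r5:Add2
cycle 10: - // r0:9,r1:16,r2:1,r3:8,r4:Add3,r5:Add2
cycle 11: CDB Mul2=24 // r0:9,r1:16,r2:1,r3:8,r4:Add3,r5:Add2
cycle 12: CDB Add3=9 // r0:9,r1:16,r2:1,r3:8,r4:9,r5:Add2
cycle 13: CDB Mul1=128 // r0:9,r1:16,r2:1,r3:8,r4:9,r5:Add2
cycle 14: - // r0:9,r1:16,r2:1,r3:8,r4:9,r5:Add2
cycle 15: - // r0:9,r1:16,r2:1,r3:8,r4:9,r5:Add2
cycle 16: CDB Add2=137 // r0:9,r1:16,r2:1,r3:8,r4:9,r5:137

STATUS = VALUE 137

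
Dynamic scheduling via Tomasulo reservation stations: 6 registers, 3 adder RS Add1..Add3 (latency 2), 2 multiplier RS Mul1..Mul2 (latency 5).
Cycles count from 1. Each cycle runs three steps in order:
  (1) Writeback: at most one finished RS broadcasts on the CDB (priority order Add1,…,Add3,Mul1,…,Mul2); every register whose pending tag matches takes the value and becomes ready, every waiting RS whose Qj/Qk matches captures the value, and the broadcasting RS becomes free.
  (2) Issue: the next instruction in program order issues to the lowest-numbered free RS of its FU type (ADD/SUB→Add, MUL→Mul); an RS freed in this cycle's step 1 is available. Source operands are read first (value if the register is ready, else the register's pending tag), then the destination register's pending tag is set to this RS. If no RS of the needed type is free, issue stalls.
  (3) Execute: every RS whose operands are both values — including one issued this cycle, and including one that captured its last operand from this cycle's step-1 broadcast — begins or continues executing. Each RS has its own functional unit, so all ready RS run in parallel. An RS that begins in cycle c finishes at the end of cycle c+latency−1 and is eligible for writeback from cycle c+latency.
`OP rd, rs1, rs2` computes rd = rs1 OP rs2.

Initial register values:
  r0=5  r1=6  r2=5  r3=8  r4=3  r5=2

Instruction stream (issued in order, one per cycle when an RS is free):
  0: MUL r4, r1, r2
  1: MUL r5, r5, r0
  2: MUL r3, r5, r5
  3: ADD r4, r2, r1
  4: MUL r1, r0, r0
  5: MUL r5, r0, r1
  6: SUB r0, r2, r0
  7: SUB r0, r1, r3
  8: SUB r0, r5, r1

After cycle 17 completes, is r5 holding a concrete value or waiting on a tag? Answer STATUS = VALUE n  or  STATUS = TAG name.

  c1: issue MUL r4<-Mul1  regs: r0:5,r1:6,r2:5,r3:8,r4:Mul1,r5:2
  c2: issue MUL r5<-Mul2  regs: r0:5,r1:6,r2:5,r3:8,r4:Mul1,r5:Mul2
  c3: stall  regs: r0:5,r1:6,r2:5,r3:8,r4:Mul1,r5:Mul2
  c4: stall  regs: r0:5,r1:6,r2:5,r3:8,r4:Mul1,r5:Mul2
  c5: stall  regs: r0:5,r1:6,r2:5,r3:8,r4:Mul1,r5:Mul2
  c6: CDB Mul1=30; issue MUL r3<-Mul1  regs: r0:5,r1:6,r2:5,r3:Mul1,r4:30,r5:Mul2
  c7: CDB Mul2=10; issue ADD r4<-Add1  regs: r0:5,r1:6,r2:5,r3:Mul1,r4:Add1,r5:10
  c8: issue MUL r1<-Mul2  regs: r0:5,r1:Mul2,r2:5,r3:Mul1,r4:Add1,r5:10
  c9: CDB Add1=11; stall  regs: r0:5,r1:Mul2,r2:5,r3:Mul1,r4:11,r5:10
  c10: stall  regs: r0:5,r1:Mul2,r2:5,r3:Mul1,r4:11,r5:10
  c11: stall  regs: r0:5,r1:Mul2,r2:5,r3:Mul1,r4:11,r5:10
  c12: CDB Mul1=100; issue MUL r5<-Mul1  regs: r0:5,r1:Mul2,r2:5,r3:100,r4:11,r5:Mul1
  c13: CDB Mul2=25; issue SUB r0<-Add1  regs: r0:Add1,r1:25,r2:5,r3:100,r4:11,r5:Mul1
  c14: issue SUB r0<-Add2  regs: r0:Add2,r1:25,r2:5,r3:100,r4:11,r5:Mul1
  c15: CDB Add1=0; issue SUB r0<-Add1  regs: r0:Add1,r1:25,r2:5,r3:100,r4:11,r5:Mul1
  c16: CDB Add2=-75  regs: r0:Add1,r1:25,r2:5,r3:100,r4:11,r5:Mul1
  c17: -  regs: r0:Add1,r1:25,r2:5,r3:100,r4:11,r5:Mul1

STATUS = TAG Mul1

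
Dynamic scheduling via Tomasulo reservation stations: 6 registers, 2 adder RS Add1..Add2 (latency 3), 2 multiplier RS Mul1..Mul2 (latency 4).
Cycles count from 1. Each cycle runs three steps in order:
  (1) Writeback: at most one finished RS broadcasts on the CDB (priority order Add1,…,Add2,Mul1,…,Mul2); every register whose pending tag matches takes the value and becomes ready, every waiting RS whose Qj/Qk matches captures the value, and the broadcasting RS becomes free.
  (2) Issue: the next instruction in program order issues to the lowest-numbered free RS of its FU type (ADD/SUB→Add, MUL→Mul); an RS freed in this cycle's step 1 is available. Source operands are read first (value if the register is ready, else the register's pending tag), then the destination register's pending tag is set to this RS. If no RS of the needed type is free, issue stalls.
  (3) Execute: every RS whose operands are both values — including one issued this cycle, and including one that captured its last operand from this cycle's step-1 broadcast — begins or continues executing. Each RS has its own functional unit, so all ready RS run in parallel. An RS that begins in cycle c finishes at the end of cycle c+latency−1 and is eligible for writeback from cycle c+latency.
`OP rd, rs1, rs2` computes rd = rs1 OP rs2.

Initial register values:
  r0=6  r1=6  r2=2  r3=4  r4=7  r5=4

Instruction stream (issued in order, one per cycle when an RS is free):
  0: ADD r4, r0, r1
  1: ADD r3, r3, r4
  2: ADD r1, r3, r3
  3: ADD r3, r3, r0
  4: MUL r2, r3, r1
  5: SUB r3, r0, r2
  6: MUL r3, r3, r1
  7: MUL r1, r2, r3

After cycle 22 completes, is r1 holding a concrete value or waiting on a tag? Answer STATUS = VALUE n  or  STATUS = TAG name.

STATUS = TAG Mul1

cycle 1: issue ADD r4<-Add1 // r0:6,r1:6,r2:2,r3:4,r4:Add1,r5:4
cycle 2: issue ADD r3<-Add2 // r0:6,r1:6,r2:2,r3:Add2,r4:Add1,r5:4
cycle 3: stall // r0:6,r1:6,r2:2,r3:Add2,r4:Add1,r5:4
cycle 4: CDB Add1=12; issue ADD r1<-Add1 // r0:6,r1:Add1,r2:2,r3:Add2,r4:12,r5:4
cycle 5: stall // r0:6,r1:Add1,r2:2,r3:Add2,r4:12,r5:4
cycle 6: stall // r0:6,r1:Add1,r2:2,r3:Add2,r4:12,r5:4
cycle 7: CDB Add2=16; issue ADD r3<-Add2 // r0:6,r1:Add1,r2:2,r3:Add2,r4:12,r5:4
cycle 8: issue MUL r2<-Mul1 // r0:6,r1:Add1,r2:Mul1,r3:Add2,r4:12,r5:4
cycle 9: stall // r0:6,r1:Add1,r2:Mul1,r3:Add2,r4:12,r5:4
cycle 10: CDB Add1=32; issue SUB r3<-Add1 // r0:6,r1:32,r2:Mul1,r3:Add1,r4:12,r5:4
cycle 11: CDB Add2=22; issue MUL r3<-Mul2 // r0:6,r1:32,r2:Mul1,r3:Mul2,r4:12,r5:4
cycle 12: stall // r0:6,r1:32,r2:Mul1,r3:Mul2,r4:12,r5:4
cycle 13: stall // r0:6,r1:32,r2:Mul1,r3:Mul2,r4:12,r5:4
cycle 14: stall // r0:6,r1:32,r2:Mul1,r3:Mul2,r4:12,r5:4
cycle 15: CDB Mul1=704; issue MUL r1<-Mul1 // r0:6,r1:Mul1,r2:704,r3:Mul2,r4:12,r5:4
cycle 16: - // r0:6,r1:Mul1,r2:704,r3:Mul2,r4:12,r5:4
cycle 17: - // r0:6,r1:Mul1,r2:704,r3:Mul2,r4:12,r5:4
cycle 18: CDB Add1=-698 // r0:6,r1:Mul1,r2:704,r3:Mul2,r4:12,r5:4
cycle 19: - // r0:6,r1:Mul1,r2:704,r3:Mul2,r4:12,r5:4
cycle 20: - // r0:6,r1:Mul1,r2:704,r3:Mul2,r4:12,r5:4
cycle 21: - // r0:6,r1:Mul1,r2:704,r3:Mul2,r4:12,r5:4
cycle 22: CDB Mul2=-22336 // r0:6,r1:Mul1,r2:704,r3:-22336,r4:12,r5:4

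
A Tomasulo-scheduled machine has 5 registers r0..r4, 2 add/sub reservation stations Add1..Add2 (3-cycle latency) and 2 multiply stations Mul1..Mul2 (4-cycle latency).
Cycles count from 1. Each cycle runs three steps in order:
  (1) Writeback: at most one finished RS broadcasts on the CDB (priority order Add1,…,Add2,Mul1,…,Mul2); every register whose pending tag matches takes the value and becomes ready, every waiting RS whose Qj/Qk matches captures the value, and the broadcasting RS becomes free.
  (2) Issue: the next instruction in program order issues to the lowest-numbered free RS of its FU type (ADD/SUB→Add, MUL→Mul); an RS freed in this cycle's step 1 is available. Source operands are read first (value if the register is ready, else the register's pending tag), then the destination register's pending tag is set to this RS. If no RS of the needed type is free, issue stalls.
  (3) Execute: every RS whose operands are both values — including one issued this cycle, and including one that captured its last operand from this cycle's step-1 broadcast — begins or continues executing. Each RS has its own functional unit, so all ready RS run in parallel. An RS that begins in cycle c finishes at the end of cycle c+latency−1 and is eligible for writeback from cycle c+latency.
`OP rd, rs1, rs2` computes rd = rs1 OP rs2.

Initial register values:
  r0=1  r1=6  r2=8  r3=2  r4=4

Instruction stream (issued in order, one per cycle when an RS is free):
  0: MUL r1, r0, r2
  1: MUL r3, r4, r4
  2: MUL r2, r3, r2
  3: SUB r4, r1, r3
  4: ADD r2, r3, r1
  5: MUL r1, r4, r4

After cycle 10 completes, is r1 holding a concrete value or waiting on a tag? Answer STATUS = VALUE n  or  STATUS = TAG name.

STATUS = TAG Mul2

  c1: issue MUL r1<-Mul1  regs: r0:1,r1:Mul1,r2:8,r3:2,r4:4
  c2: issue MUL r3<-Mul2  regs: r0:1,r1:Mul1,r2:8,r3:Mul2,r4:4
  c3: stall  regs: r0:1,r1:Mul1,r2:8,r3:Mul2,r4:4
  c4: stall  regs: r0:1,r1:Mul1,r2:8,r3:Mul2,r4:4
  c5: CDB Mul1=8; issue MUL r2<-Mul1  regs: r0:1,r1:8,r2:Mul1,r3:Mul2,r4:4
  c6: CDB Mul2=16; issue SUB r4<-Add1  regs: r0:1,r1:8,r2:Mul1,r3:16,r4:Add1
  c7: issue ADD r2<-Add2  regs: r0:1,r1:8,r2:Add2,r3:16,r4:Add1
  c8: issue MUL r1<-Mul2  regs: r0:1,r1:Mul2,r2:Add2,r3:16,r4:Add1
  c9: CDB Add1=-8  regs: r0:1,r1:Mul2,r2:Add2,r3:16,r4:-8
  c10: CDB Add2=24  regs: r0:1,r1:Mul2,r2:24,r3:16,r4:-8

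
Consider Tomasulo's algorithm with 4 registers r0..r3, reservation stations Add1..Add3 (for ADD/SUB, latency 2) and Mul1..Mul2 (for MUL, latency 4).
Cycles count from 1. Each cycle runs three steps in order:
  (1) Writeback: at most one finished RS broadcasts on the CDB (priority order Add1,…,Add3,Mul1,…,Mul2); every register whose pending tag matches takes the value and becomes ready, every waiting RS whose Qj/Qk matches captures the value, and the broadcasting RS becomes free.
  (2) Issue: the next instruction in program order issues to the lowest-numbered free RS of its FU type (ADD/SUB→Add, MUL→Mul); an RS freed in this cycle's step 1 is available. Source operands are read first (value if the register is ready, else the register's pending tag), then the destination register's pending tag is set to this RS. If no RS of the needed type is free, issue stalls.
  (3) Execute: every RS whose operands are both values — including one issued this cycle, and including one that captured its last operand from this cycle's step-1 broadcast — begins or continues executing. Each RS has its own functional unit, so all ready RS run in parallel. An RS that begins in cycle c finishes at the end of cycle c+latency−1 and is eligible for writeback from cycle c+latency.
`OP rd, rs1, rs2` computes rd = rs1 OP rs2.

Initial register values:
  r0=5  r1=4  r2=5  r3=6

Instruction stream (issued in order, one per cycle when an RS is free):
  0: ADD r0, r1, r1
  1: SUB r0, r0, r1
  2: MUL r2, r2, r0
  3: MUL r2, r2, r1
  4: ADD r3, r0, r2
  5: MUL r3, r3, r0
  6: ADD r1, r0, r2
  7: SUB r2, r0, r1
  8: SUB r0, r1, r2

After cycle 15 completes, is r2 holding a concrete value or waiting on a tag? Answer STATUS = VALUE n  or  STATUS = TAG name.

c1: issue ADD r0<-Add1 | r0:Add1,r1:4,r2:5,r3:6
c2: issue SUB r0<-Add2 | r0:Add2,r1:4,r2:5,r3:6
c3: CDB Add1=8; issue MUL r2<-Mul1 | r0:Add2,r1:4,r2:Mul1,r3:6
c4: issue MUL r2<-Mul2 | r0:Add2,r1:4,r2:Mul2,r3:6
c5: CDB Add2=4; issue ADD r3<-Add1 | r0:4,r1:4,r2:Mul2,r3:Add1
c6: stall | r0:4,r1:4,r2:Mul2,r3:Add1
c7: stall | r0:4,r1:4,r2:Mul2,r3:Add1
c8: stall | r0:4,r1:4,r2:Mul2,r3:Add1
c9: CDB Mul1=20; issue MUL r3<-Mul1 | r0:4,r1:4,r2:Mul2,r3:Mul1
c10: issue ADD r1<-Add2 | r0:4,r1:Add2,r2:Mul2,r3:Mul1
c11: issue SUB r2<-Add3 | r0:4,r1:Add2,r2:Add3,r3:Mul1
c12: stall | r0:4,r1:Add2,r2:Add3,r3:Mul1
c13: CDB Mul2=80; stall | r0:4,r1:Add2,r2:Add3,r3:Mul1
c14: stall | r0:4,r1:Add2,r2:Add3,r3:Mul1
c15: CDB Add1=84; issue SUB r0<-Add1 | r0:Add1,r1:Add2,r2:Add3,r3:Mul1

STATUS = TAG Add3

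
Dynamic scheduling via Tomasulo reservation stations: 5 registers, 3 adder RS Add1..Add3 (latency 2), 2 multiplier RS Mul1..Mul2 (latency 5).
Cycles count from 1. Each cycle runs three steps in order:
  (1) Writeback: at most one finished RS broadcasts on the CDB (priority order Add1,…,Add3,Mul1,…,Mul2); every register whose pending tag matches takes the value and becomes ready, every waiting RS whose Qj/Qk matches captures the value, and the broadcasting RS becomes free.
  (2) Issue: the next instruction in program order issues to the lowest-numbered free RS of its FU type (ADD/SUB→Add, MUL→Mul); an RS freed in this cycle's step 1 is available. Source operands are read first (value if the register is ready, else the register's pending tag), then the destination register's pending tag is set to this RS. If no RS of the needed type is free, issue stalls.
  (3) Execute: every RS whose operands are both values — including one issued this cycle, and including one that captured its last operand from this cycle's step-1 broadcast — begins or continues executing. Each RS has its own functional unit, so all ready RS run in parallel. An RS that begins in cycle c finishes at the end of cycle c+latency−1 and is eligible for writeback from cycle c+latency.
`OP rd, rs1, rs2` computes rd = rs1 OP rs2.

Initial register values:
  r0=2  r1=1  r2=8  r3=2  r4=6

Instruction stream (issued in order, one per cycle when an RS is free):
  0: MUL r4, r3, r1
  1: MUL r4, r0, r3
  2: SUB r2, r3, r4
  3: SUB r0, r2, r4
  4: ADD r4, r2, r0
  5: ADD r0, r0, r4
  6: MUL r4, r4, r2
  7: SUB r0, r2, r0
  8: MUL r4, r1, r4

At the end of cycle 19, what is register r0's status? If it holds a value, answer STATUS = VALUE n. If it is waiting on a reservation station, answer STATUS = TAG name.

STATUS = VALUE 12

c1: issue MUL r4<-Mul1 | r0:2,r1:1,r2:8,r3:2,r4:Mul1
c2: issue MUL r4<-Mul2 | r0:2,r1:1,r2:8,r3:2,r4:Mul2
c3: issue SUB r2<-Add1 | r0:2,r1:1,r2:Add1,r3:2,r4:Mul2
c4: issue SUB r0<-Add2 | r0:Add2,r1:1,r2:Add1,r3:2,r4:Mul2
c5: issue ADD r4<-Add3 | r0:Add2,r1:1,r2:Add1,r3:2,r4:Add3
c6: CDB Mul1=2; stall | r0:Add2,r1:1,r2:Add1,r3:2,r4:Add3
c7: CDB Mul2=4; stall | r0:Add2,r1:1,r2:Add1,r3:2,r4:Add3
c8: stall | r0:Add2,r1:1,r2:Add1,r3:2,r4:Add3
c9: CDB Add1=-2; issue ADD r0<-Add1 | r0:Add1,r1:1,r2:-2,r3:2,r4:Add3
c10: issue MUL r4<-Mul1 | r0:Add1,r1:1,r2:-2,r3:2,r4:Mul1
c11: CDB Add2=-6; issue SUB r0<-Add2 | r0:Add2,r1:1,r2:-2,r3:2,r4:Mul1
c12: issue MUL r4<-Mul2 | r0:Add2,r1:1,r2:-2,r3:2,r4:Mul2
c13: CDB Add3=-8 | r0:Add2,r1:1,r2:-2,r3:2,r4:Mul2
c14: - | r0:Add2,r1:1,r2:-2,r3:2,r4:Mul2
c15: CDB Add1=-14 | r0:Add2,r1:1,r2:-2,r3:2,r4:Mul2
c16: - | r0:Add2,r1:1,r2:-2,r3:2,r4:Mul2
c17: CDB Add2=12 | r0:12,r1:1,r2:-2,r3:2,r4:Mul2
c18: CDB Mul1=16 | r0:12,r1:1,r2:-2,r3:2,r4:Mul2
c19: - | r0:12,r1:1,r2:-2,r3:2,r4:Mul2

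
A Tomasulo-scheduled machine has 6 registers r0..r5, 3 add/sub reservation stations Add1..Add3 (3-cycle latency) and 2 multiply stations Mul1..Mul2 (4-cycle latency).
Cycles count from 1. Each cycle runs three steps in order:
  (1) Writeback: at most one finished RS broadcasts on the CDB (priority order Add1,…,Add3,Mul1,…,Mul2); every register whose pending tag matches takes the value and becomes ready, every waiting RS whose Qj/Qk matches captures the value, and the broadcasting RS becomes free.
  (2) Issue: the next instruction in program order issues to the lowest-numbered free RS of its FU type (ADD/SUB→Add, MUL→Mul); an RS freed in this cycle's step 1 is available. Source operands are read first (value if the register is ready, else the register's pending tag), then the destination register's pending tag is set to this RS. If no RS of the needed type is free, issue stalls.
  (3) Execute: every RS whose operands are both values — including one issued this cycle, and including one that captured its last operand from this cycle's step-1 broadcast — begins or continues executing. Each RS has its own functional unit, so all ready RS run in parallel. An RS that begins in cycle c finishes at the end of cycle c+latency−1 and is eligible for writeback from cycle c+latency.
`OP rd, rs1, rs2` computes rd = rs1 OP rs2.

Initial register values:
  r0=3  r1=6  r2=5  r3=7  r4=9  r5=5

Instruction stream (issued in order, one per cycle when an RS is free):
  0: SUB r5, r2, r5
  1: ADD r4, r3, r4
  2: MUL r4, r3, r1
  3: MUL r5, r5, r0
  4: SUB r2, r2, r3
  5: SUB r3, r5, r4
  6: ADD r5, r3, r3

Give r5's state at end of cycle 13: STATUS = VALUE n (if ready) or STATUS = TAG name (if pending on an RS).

STATUS = TAG Add3

cycle 1: issue SUB r5<-Add1 // r0:3,r1:6,r2:5,r3:7,r4:9,r5:Add1
cycle 2: issue ADD r4<-Add2 // r0:3,r1:6,r2:5,r3:7,r4:Add2,r5:Add1
cycle 3: issue MUL r4<-Mul1 // r0:3,r1:6,r2:5,r3:7,r4:Mul1,r5:Add1
cycle 4: CDB Add1=0; issue MUL r5<-Mul2 // r0:3,r1:6,r2:5,r3:7,r4:Mul1,r5:Mul2
cycle 5: CDB Add2=16; issue SUB r2<-Add1 // r0:3,r1:6,r2:Add1,r3:7,r4:Mul1,r5:Mul2
cycle 6: issue SUB r3<-Add2 // r0:3,r1:6,r2:Add1,r3:Add2,r4:Mul1,r5:Mul2
cycle 7: CDB Mul1=42; issue ADD r5<-Add3 // r0:3,r1:6,r2:Add1,r3:Add2,r4:42,r5:Add3
cycle 8: CDB Add1=-2 // r0:3,r1:6,r2:-2,r3:Add2,r4:42,r5:Add3
cycle 9: CDB Mul2=0 // r0:3,r1:6,r2:-2,r3:Add2,r4:42,r5:Add3
cycle 10: - // r0:3,r1:6,r2:-2,r3:Add2,r4:42,r5:Add3
cycle 11: - // r0:3,r1:6,r2:-2,r3:Add2,r4:42,r5:Add3
cycle 12: CDB Add2=-42 // r0:3,r1:6,r2:-2,r3:-42,r4:42,r5:Add3
cycle 13: - // r0:3,r1:6,r2:-2,r3:-42,r4:42,r5:Add3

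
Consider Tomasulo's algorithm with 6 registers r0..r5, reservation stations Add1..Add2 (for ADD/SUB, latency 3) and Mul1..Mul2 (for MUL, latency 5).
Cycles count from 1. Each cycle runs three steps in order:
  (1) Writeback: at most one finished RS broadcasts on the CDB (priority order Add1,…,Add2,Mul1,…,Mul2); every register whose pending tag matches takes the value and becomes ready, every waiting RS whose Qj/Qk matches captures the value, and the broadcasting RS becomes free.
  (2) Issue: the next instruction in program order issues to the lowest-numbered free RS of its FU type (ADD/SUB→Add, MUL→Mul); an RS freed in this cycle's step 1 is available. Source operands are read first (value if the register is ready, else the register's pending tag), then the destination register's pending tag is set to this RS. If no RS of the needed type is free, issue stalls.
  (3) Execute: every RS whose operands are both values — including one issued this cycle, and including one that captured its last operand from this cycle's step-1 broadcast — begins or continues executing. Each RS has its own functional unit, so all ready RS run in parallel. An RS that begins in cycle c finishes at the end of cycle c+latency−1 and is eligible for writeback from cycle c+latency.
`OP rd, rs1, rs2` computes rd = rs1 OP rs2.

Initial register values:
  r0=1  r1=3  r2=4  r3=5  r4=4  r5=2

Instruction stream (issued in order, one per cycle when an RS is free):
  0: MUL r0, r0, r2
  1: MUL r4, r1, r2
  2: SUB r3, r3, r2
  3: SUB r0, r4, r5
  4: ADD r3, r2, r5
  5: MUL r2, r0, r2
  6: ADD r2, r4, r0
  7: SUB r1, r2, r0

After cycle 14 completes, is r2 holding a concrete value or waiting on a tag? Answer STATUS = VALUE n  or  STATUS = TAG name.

STATUS = VALUE 22

c1: issue MUL r0<-Mul1 | r0:Mul1,r1:3,r2:4,r3:5,r4:4,r5:2
c2: issue MUL r4<-Mul2 | r0:Mul1,r1:3,r2:4,r3:5,r4:Mul2,r5:2
c3: issue SUB r3<-Add1 | r0:Mul1,r1:3,r2:4,r3:Add1,r4:Mul2,r5:2
c4: issue SUB r0<-Add2 | r0:Add2,r1:3,r2:4,r3:Add1,r4:Mul2,r5:2
c5: stall | r0:Add2,r1:3,r2:4,r3:Add1,r4:Mul2,r5:2
c6: CDB Add1=1; issue ADD r3<-Add1 | r0:Add2,r1:3,r2:4,r3:Add1,r4:Mul2,r5:2
c7: CDB Mul1=4; issue MUL r2<-Mul1 | r0:Add2,r1:3,r2:Mul1,r3:Add1,r4:Mul2,r5:2
c8: CDB Mul2=12; stall | r0:Add2,r1:3,r2:Mul1,r3:Add1,r4:12,r5:2
c9: CDB Add1=6; issue ADD r2<-Add1 | r0:Add2,r1:3,r2:Add1,r3:6,r4:12,r5:2
c10: stall | r0:Add2,r1:3,r2:Add1,r3:6,r4:12,r5:2
c11: CDB Add2=10; issue SUB r1<-Add2 | r0:10,r1:Add2,r2:Add1,r3:6,r4:12,r5:2
c12: - | r0:10,r1:Add2,r2:Add1,r3:6,r4:12,r5:2
c13: - | r0:10,r1:Add2,r2:Add1,r3:6,r4:12,r5:2
c14: CDB Add1=22 | r0:10,r1:Add2,r2:22,r3:6,r4:12,r5:2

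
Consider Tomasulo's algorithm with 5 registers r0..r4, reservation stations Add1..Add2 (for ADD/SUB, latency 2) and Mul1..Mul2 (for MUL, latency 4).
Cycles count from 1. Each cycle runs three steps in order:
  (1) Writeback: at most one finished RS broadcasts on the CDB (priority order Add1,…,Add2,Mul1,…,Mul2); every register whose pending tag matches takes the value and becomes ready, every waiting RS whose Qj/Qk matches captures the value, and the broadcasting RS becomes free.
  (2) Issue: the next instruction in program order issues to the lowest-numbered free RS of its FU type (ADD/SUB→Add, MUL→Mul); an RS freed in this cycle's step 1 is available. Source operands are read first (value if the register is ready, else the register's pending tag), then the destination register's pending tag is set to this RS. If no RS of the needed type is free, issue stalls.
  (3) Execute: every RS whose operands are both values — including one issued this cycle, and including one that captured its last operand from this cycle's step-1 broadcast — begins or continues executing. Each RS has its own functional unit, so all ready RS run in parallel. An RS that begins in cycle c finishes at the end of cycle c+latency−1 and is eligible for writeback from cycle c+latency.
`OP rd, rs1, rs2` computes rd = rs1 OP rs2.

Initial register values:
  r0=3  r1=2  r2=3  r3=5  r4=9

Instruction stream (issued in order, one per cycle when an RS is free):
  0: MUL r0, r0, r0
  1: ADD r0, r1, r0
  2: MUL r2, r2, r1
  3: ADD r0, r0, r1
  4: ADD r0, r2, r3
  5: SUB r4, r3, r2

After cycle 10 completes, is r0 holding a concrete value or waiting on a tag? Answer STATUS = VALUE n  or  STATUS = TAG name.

cycle 1: issue MUL r0<-Mul1 // r0:Mul1,r1:2,r2:3,r3:5,r4:9
cycle 2: issue ADD r0<-Add1 // r0:Add1,r1:2,r2:3,r3:5,r4:9
cycle 3: issue MUL r2<-Mul2 // r0:Add1,r1:2,r2:Mul2,r3:5,r4:9
cycle 4: issue ADD r0<-Add2 // r0:Add2,r1:2,r2:Mul2,r3:5,r4:9
cycle 5: CDB Mul1=9; stall // r0:Add2,r1:2,r2:Mul2,r3:5,r4:9
cycle 6: stall // r0:Add2,r1:2,r2:Mul2,r3:5,r4:9
cycle 7: CDB Add1=11; issue ADD r0<-Add1 // r0:Add1,r1:2,r2:Mul2,r3:5,r4:9
cycle 8: CDB Mul2=6; stall // r0:Add1,r1:2,r2:6,r3:5,r4:9
cycle 9: CDB Add2=13; issue SUB r4<-Add2 // r0:Add1,r1:2,r2:6,r3:5,r4:Add2
cycle 10: CDB Add1=11 // r0:11,r1:2,r2:6,r3:5,r4:Add2

STATUS = VALUE 11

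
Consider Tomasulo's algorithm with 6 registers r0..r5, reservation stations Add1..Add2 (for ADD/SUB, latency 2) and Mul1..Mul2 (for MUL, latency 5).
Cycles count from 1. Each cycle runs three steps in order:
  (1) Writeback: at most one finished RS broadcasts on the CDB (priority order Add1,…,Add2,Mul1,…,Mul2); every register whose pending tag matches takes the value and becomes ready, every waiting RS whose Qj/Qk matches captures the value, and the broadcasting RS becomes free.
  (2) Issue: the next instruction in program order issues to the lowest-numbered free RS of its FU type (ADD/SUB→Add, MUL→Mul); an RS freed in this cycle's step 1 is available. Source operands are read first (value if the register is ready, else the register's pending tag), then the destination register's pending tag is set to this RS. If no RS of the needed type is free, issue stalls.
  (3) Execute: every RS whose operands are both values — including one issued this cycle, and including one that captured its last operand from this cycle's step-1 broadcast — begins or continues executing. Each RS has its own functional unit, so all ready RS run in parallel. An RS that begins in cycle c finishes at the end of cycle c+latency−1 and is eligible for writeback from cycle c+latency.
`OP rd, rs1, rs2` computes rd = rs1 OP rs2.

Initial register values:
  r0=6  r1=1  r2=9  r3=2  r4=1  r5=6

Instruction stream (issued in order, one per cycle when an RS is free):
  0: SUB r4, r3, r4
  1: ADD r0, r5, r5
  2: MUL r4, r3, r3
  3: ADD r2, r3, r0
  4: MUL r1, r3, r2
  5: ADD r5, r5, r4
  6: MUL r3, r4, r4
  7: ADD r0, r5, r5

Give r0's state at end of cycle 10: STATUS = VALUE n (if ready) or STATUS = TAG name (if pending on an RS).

c1: issue SUB r4<-Add1 | r0:6,r1:1,r2:9,r3:2,r4:Add1,r5:6
c2: issue ADD r0<-Add2 | r0:Add2,r1:1,r2:9,r3:2,r4:Add1,r5:6
c3: CDB Add1=1; issue MUL r4<-Mul1 | r0:Add2,r1:1,r2:9,r3:2,r4:Mul1,r5:6
c4: CDB Add2=12; issue ADD r2<-Add1 | r0:12,r1:1,r2:Add1,r3:2,r4:Mul1,r5:6
c5: issue MUL r1<-Mul2 | r0:12,r1:Mul2,r2:Add1,r3:2,r4:Mul1,r5:6
c6: CDB Add1=14; issue ADD r5<-Add1 | r0:12,r1:Mul2,r2:14,r3:2,r4:Mul1,r5:Add1
c7: stall | r0:12,r1:Mul2,r2:14,r3:2,r4:Mul1,r5:Add1
c8: CDB Mul1=4; issue MUL r3<-Mul1 | r0:12,r1:Mul2,r2:14,r3:Mul1,r4:4,r5:Add1
c9: issue ADD r0<-Add2 | r0:Add2,r1:Mul2,r2:14,r3:Mul1,r4:4,r5:Add1
c10: CDB Add1=10 | r0:Add2,r1:Mul2,r2:14,r3:Mul1,r4:4,r5:10

STATUS = TAG Add2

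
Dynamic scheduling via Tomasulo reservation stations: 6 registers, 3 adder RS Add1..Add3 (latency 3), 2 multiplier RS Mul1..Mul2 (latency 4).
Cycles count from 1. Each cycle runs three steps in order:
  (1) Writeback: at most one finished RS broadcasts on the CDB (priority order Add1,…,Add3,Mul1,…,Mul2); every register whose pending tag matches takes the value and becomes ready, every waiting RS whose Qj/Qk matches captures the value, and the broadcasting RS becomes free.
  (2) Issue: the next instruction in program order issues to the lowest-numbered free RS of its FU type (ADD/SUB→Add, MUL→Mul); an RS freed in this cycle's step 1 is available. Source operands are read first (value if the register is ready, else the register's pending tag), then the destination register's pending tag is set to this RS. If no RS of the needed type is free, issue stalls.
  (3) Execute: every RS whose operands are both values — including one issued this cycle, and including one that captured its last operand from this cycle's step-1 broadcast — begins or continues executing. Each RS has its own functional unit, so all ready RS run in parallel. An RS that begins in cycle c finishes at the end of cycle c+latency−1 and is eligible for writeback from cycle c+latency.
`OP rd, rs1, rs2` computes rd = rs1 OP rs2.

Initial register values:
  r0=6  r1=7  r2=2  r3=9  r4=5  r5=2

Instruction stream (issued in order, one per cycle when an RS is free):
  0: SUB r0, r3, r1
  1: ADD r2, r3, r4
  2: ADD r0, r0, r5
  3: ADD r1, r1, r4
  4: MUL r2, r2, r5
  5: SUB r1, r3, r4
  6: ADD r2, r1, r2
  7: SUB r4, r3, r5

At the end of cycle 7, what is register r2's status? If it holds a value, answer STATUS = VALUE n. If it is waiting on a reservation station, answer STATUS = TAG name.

STATUS = TAG Add1

cycle 1: issue SUB r0<-Add1 // r0:Add1,r1:7,r2:2,r3:9,r4:5,r5:2
cycle 2: issue ADD r2<-Add2 // r0:Add1,r1:7,r2:Add2,r3:9,r4:5,r5:2
cycle 3: issue ADD r0<-Add3 // r0:Add3,r1:7,r2:Add2,r3:9,r4:5,r5:2
cycle 4: CDB Add1=2; issue ADD r1<-Add1 // r0:Add3,r1:Add1,r2:Add2,r3:9,r4:5,r5:2
cycle 5: CDB Add2=14; issue MUL r2<-Mul1 // r0:Add3,r1:Add1,r2:Mul1,r3:9,r4:5,r5:2
cycle 6: issue SUB r1<-Add2 // r0:Add3,r1:Add2,r2:Mul1,r3:9,r4:5,r5:2
cycle 7: CDB Add1=12; issue ADD r2<-Add1 // r0:Add3,r1:Add2,r2:Add1,r3:9,r4:5,r5:2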